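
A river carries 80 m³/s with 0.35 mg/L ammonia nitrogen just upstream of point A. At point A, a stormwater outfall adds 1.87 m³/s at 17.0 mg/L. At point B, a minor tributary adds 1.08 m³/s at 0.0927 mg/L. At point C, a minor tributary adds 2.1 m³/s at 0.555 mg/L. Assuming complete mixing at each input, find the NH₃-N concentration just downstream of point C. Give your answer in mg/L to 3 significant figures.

After input A: C = (80·0.35 + 1.87·17) / 81.87 = 0.7303 mg/L.
After input B: C = (81.87·0.7303 + 1.08·0.0927) / 82.95 = 0.722 mg/L.
After input C: C = (82.95·0.722 + 2.1·0.555) / 85.05 = 0.7179 mg/L.

0.718 mg/L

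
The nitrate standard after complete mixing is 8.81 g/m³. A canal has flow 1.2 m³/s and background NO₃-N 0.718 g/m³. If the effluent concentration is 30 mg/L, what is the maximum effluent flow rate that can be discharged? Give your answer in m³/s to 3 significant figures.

Mass balance at complete mixing: C_std·(Q_w + Q_r) = Q_w·C_e + Q_r·C_b.
Rearranging, Q_w = Q_r·(C_std − C_b)/(C_e − C_std) = 1.2·(8.81 − 0.718) / (30 − 8.81) = 0.4583 m³/s.

0.458 m³/s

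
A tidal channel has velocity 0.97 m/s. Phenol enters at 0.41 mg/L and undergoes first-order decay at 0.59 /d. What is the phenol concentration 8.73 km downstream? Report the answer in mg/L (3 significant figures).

Travel time t = 8.73 km / 0.97 m/s = 8730/0.97 = 9000 s = 0.1042 d.
First-order decay: C = 0.41·exp(−0.59·0.1042) = 0.41·0.9404 = 0.3856 mg/L.

0.386 mg/L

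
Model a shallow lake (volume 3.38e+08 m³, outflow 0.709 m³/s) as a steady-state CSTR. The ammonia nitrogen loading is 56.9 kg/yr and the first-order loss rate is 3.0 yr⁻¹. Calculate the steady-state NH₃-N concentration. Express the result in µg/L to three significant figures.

0.0549 µg/L

Outflow Q = 0.709 m³/s × 3.156e+07 s/yr = 2.237e+07 m³/yr.
Steady-state CSTR mass balance: W = Q·C + k·V·C, so C = W/(Q + kV).
Q + kV = 2.237e+07 + 3.0·3.38e+08 = 1.036e+09 m³/yr.
C = 56.9/1.036e+09 = 5.49e-08 kg/m³ = 5.49e-05 mg/L = 0.0549 µg/L.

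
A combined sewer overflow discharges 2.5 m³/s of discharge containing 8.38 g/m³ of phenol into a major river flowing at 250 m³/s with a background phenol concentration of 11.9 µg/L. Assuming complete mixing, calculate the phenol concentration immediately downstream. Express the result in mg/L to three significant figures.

0.0948 mg/L

11.9 µg/L = 0.0119 mg/L.
Flow-weighted mixing gives C = (2.5·8.38 + 250·0.0119) / (2.5 + 250) = 23.93/252.5 = 0.09475 mg/L.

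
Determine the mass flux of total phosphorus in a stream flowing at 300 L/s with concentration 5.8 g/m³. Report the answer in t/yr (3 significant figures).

54.9 t/yr

300 L/s = 0.3 m³/s.
Mass flux = Q·C = 0.3 m³/s × 5.8 g/m³ = 1.74 g/s.
= 1.74 g/s × 31.56 = 54.91 t/yr.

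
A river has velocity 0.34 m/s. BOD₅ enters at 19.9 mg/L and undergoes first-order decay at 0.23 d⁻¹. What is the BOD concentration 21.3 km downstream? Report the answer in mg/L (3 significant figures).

16.8 mg/L

Travel time t = 21.3 km / 0.34 m/s = 2.13e+04/0.34 = 6.265e+04 s = 0.7251 d.
First-order decay: C = 19.9·exp(−0.23·0.7251) = 19.9·0.8464 = 16.84 mg/L.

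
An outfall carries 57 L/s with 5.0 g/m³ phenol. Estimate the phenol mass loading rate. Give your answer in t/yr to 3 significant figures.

8.99 t/yr

57 L/s = 0.057 m³/s.
Mass flux = Q·C = 0.057 m³/s × 5 g/m³ = 0.285 g/s.
= 0.285 g/s × 31.56 = 8.994 t/yr.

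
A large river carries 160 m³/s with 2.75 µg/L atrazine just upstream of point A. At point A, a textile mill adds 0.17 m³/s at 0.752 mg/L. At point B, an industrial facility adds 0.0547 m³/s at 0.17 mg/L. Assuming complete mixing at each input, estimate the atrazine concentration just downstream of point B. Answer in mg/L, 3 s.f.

2.75 µg/L = 0.00275 mg/L.
After input A: C = (160·0.00275 + 0.17·0.752) / 160.2 = 0.003545 mg/L.
After input B: C = (160.2·0.003545 + 0.0547·0.17) / 160.2 = 0.003602 mg/L.

0.00360 mg/L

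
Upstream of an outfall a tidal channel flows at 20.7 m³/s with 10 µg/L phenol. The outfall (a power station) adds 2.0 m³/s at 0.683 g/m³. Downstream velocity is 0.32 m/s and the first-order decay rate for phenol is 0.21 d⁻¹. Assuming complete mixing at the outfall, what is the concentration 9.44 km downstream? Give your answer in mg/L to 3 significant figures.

10 µg/L = 0.01 mg/L.
After complete mixing, C₀ = (2·0.683 + 20.7·0.01) / 22.7 = 0.0693 mg/L.
Travel time t = 9440 m / 0.32 m/s = 2.95e+04 s = 0.3414 d.
C = 0.0693·exp(−0.21·0.3414) = 0.0693·0.9308 = 0.0645 mg/L.

0.0645 mg/L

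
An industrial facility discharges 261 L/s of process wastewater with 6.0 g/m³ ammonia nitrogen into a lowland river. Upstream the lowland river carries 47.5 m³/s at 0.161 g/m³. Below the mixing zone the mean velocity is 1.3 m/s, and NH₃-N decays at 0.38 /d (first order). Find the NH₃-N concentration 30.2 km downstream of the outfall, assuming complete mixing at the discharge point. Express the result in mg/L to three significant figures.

0.174 mg/L

261 L/s = 0.261 m³/s.
After complete mixing, C₀ = (0.261·6 + 47.5·0.161) / 47.76 = 0.1929 mg/L.
Travel time t = 3.02e+04 m / 1.3 m/s = 2.323e+04 s = 0.2689 d.
C = 0.1929·exp(−0.38·0.2689) = 0.1929·0.9029 = 0.1742 mg/L.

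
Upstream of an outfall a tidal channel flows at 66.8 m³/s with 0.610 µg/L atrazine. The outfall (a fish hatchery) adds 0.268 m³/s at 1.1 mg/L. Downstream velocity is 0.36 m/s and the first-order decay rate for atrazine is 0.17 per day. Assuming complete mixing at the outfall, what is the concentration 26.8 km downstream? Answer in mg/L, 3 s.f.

0.00432 mg/L

0.610 µg/L = 0.00061 mg/L.
After complete mixing, C₀ = (0.268·1.1 + 66.8·0.00061) / 67.07 = 0.005003 mg/L.
Travel time t = 2.68e+04 m / 0.36 m/s = 7.444e+04 s = 0.8616 d.
C = 0.005003·exp(−0.17·0.8616) = 0.005003·0.8637 = 0.004321 mg/L.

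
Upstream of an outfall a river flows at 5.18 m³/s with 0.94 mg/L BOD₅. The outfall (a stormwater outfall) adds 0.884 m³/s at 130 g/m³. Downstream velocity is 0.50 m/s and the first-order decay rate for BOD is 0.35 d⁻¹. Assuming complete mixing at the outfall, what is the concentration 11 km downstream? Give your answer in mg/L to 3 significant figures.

18.1 mg/L

After complete mixing, C₀ = (0.884·130 + 5.18·0.94) / 6.064 = 19.75 mg/L.
Travel time t = 1.1e+04 m / 0.50 m/s = 2.2e+04 s = 0.2546 d.
C = 19.75·exp(−0.35·0.2546) = 19.75·0.9147 = 18.07 mg/L.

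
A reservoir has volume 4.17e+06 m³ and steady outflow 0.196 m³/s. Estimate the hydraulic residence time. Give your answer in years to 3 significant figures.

0.674 yr

Q = 0.196 m³/s × 3.156e+07 s/yr = 6.185e+06 m³/yr.
Hydraulic residence time τ = V/Q = 4.17e+06/6.185e+06 = 0.6742 yr.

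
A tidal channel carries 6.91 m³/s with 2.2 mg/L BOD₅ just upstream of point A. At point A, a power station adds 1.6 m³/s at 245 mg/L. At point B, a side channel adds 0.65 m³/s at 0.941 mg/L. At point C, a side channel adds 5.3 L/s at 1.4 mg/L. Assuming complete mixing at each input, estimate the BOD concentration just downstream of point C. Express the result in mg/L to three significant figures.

44.5 mg/L

After input A: C = (6.91·2.2 + 1.6·245) / 8.51 = 47.85 mg/L.
After input B: C = (8.51·47.85 + 0.65·0.941) / 9.16 = 44.52 mg/L.
5.3 L/s = 0.0053 m³/s.
After input C: C = (9.16·44.52 + 0.0053·1.4) / 9.165 = 44.5 mg/L.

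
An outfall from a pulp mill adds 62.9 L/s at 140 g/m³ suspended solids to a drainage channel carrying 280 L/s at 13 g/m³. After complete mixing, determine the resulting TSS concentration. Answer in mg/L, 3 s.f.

36.3 mg/L

62.9 L/s = 0.0629 m³/s.
280 L/s = 0.28 m³/s.
Conservation of mass across the mixing zone: C = (0.0629·140 + 0.28·13) / (0.0629 + 0.28) = 12.45/0.3429 = 36.3 mg/L.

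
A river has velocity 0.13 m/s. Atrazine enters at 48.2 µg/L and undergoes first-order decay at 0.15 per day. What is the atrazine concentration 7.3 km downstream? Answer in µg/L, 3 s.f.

Travel time t = 7.3 km / 0.13 m/s = 7300/0.13 = 5.615e+04 s = 0.6499 d.
First-order decay: C = 48.2·exp(−0.15·0.6499) = 48.2·0.9071 = 43.72 µg/L.

43.7 µg/L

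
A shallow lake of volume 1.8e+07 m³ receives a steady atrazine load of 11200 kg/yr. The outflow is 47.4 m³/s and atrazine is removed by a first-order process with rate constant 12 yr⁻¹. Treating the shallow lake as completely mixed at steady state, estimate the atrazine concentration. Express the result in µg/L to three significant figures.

Outflow Q = 47.4 m³/s × 3.156e+07 s/yr = 1.496e+09 m³/yr.
Steady-state CSTR mass balance: W = Q·C + k·V·C, so C = W/(Q + kV).
Q + kV = 1.496e+09 + 12·1.8e+07 = 1.712e+09 m³/yr.
C = 11200/1.712e+09 = 6.543e-06 kg/m³ = 0.006543 mg/L = 6.543 µg/L.

6.54 µg/L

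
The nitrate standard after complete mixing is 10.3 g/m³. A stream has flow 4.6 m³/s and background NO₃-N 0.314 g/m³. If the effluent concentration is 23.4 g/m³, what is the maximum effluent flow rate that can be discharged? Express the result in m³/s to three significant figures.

3.51 m³/s

Mass balance at complete mixing: C_std·(Q_w + Q_r) = Q_w·C_e + Q_r·C_b.
Rearranging, Q_w = Q_r·(C_std − C_b)/(C_e − C_std) = 4.6·(10.3 − 0.314) / (23.4 − 10.3) = 3.507 m³/s.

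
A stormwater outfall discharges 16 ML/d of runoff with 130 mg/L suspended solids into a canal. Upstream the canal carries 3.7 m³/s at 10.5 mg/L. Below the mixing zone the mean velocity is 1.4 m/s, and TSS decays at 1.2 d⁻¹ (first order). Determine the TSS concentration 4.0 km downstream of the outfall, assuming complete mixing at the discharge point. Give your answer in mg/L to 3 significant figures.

16 ML/d = 0.1852 m³/s.
After complete mixing, C₀ = (0.1852·130 + 3.7·10.5) / 3.885 = 16.2 mg/L.
Travel time t = 4000 m / 1.4 m/s = 2857 s = 0.03307 d.
C = 16.2·exp(−1.2·0.03307) = 16.2·0.9611 = 15.57 mg/L.

15.6 mg/L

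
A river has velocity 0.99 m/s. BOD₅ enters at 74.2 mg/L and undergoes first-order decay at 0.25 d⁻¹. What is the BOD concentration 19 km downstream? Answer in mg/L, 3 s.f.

Travel time t = 19 km / 0.99 m/s = 1.9e+04/0.99 = 1.919e+04 s = 0.2221 d.
First-order decay: C = 74.2·exp(−0.25·0.2221) = 74.2·0.946 = 70.19 mg/L.

70.2 mg/L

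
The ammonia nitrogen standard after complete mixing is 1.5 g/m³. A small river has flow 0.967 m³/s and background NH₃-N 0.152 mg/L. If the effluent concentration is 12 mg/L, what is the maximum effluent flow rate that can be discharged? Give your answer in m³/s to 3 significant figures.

Mass balance at complete mixing: C_std·(Q_w + Q_r) = Q_w·C_e + Q_r·C_b.
Rearranging, Q_w = Q_r·(C_std − C_b)/(C_e − C_std) = 0.967·(1.5 − 0.152) / (12 − 1.5) = 0.1241 m³/s.

0.124 m³/s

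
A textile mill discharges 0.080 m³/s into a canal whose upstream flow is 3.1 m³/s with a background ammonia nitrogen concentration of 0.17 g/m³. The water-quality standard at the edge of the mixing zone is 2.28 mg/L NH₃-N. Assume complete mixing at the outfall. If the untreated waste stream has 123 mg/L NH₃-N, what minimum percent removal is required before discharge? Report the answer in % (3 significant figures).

31.7 %

Mass balance: 2.28·3.18 = 0.08·Cₑ + 3.1·0.17.
Cₑ = (7.25 − 0.527) / 0.08 = 84.04 mg/L.
Required removal = 1 − 84.04/123 = 31.67 %.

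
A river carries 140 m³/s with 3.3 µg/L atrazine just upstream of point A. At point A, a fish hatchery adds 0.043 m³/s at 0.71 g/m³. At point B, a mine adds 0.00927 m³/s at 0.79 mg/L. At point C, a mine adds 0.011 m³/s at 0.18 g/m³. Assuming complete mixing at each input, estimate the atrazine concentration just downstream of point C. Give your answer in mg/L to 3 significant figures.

3.3 µg/L = 0.0033 mg/L.
After input A: C = (140·0.0033 + 0.043·0.71) / 140 = 0.003517 mg/L.
After input B: C = (140·0.003517 + 0.00927·0.79) / 140.1 = 0.003569 mg/L.
After input C: C = (140.1·0.003569 + 0.011·0.18) / 140.1 = 0.003583 mg/L.

0.00358 mg/L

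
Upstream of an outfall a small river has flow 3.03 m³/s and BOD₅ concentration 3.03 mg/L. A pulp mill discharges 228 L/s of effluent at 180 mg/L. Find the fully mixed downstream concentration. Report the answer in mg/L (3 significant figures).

228 L/s = 0.228 m³/s.
Conservation of mass across the mixing zone: C = (0.228·180 + 3.03·3.03) / (0.228 + 3.03) = 50.22/3.258 = 15.41 mg/L.

15.4 mg/L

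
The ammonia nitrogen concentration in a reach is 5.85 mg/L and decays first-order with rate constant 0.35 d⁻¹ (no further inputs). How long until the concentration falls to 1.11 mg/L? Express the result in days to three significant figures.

4.75 d

t = ln(C₀/C)/k = ln(5.85/1.11)/0.35 = 1.662/0.35 = 4.749 d.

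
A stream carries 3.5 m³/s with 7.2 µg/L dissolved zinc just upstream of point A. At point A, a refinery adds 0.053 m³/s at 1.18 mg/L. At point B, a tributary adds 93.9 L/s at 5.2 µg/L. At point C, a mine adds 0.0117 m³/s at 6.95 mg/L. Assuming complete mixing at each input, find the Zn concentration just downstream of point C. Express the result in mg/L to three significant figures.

7.2 µg/L = 0.0072 mg/L.
After input A: C = (3.5·0.0072 + 0.053·1.18) / 3.553 = 0.02469 mg/L.
93.9 L/s = 0.0939 m³/s.
5.2 µg/L = 0.0052 mg/L.
After input B: C = (3.553·0.02469 + 0.0939·0.0052) / 3.647 = 0.02419 mg/L.
After input C: C = (3.647·0.02419 + 0.0117·6.95) / 3.659 = 0.04634 mg/L.

0.0463 mg/L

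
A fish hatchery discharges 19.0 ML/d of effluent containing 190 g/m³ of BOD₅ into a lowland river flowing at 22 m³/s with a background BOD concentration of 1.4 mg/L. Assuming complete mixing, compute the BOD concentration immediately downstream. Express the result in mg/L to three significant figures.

19.0 ML/d = 0.2199 m³/s.
Flow-weighted mixing gives C = (0.2199·190 + 22·1.4) / (0.2199 + 22) = 72.58/22.22 = 3.267 mg/L.

3.27 mg/L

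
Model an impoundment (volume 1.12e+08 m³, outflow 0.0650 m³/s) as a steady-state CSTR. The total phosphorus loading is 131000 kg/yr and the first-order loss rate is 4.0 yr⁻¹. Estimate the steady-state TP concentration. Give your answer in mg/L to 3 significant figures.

Outflow Q = 0.0650 m³/s × 3.156e+07 s/yr = 2.051e+06 m³/yr.
Steady-state CSTR mass balance: W = Q·C + k·V·C, so C = W/(Q + kV).
Q + kV = 2.051e+06 + 4.0·1.12e+08 = 4.501e+08 m³/yr.
C = 131000/4.501e+08 = 0.0002911 kg/m³ = 0.2911 mg/L.

0.291 mg/L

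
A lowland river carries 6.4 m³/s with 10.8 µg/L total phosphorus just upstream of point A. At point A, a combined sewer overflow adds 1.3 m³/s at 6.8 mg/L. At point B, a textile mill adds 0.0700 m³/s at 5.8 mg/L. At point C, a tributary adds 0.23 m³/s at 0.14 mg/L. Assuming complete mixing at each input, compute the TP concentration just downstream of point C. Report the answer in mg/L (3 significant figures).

10.8 µg/L = 0.0108 mg/L.
After input A: C = (6.4·0.0108 + 1.3·6.8) / 7.7 = 1.157 mg/L.
After input B: C = (7.7·1.157 + 0.07·5.8) / 7.77 = 1.199 mg/L.
After input C: C = (7.77·1.199 + 0.23·0.14) / 8 = 1.168 mg/L.

1.17 mg/L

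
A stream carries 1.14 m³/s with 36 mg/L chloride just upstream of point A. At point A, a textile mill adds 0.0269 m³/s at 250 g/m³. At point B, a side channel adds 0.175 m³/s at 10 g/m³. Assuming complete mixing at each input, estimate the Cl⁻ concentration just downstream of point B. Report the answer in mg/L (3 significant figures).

After input A: C = (1.14·36 + 0.0269·250) / 1.167 = 40.93 mg/L.
After input B: C = (1.167·40.93 + 0.175·10) / 1.342 = 36.9 mg/L.

36.9 mg/L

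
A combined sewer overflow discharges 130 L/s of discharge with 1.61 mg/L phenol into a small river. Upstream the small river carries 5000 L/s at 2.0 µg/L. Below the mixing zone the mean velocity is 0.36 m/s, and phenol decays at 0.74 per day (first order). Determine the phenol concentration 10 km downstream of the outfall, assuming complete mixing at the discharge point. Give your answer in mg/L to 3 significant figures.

130 L/s = 0.13 m³/s.
5000 L/s = 5 m³/s.
2.0 µg/L = 0.002 mg/L.
After complete mixing, C₀ = (0.13·1.61 + 5·0.002) / 5.13 = 0.04275 mg/L.
Travel time t = 1e+04 m / 0.36 m/s = 2.778e+04 s = 0.3215 d.
C = 0.04275·exp(−0.74·0.3215) = 0.04275·0.7883 = 0.0337 mg/L.

0.0337 mg/L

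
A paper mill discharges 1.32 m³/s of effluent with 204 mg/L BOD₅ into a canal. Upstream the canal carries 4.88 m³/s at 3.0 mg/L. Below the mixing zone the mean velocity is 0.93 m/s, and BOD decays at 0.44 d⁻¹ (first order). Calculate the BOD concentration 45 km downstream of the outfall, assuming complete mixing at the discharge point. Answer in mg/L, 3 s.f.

After complete mixing, C₀ = (1.32·204 + 4.88·3) / 6.2 = 45.79 mg/L.
Travel time t = 4.5e+04 m / 0.93 m/s = 4.839e+04 s = 0.56 d.
C = 45.79·exp(−0.44·0.56) = 45.79·0.7816 = 35.79 mg/L.

35.8 mg/L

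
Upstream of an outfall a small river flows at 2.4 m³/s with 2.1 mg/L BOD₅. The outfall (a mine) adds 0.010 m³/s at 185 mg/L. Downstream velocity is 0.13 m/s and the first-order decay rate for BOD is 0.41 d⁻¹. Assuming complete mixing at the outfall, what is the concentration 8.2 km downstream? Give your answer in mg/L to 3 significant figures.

2.12 mg/L

After complete mixing, C₀ = (0.01·185 + 2.4·2.1) / 2.41 = 2.859 mg/L.
Travel time t = 8200 m / 0.13 m/s = 6.308e+04 s = 0.7301 d.
C = 2.859·exp(−0.41·0.7301) = 2.859·0.7413 = 2.119 mg/L.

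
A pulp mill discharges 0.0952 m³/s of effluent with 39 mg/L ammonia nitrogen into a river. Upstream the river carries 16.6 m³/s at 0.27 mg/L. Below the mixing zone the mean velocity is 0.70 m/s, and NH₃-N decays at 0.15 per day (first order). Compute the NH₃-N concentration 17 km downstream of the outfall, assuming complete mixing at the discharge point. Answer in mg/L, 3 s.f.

0.471 mg/L

After complete mixing, C₀ = (0.0952·39 + 16.6·0.27) / 16.7 = 0.4908 mg/L.
Travel time t = 1.7e+04 m / 0.70 m/s = 2.429e+04 s = 0.2811 d.
C = 0.4908·exp(−0.15·0.2811) = 0.4908·0.9587 = 0.4706 mg/L.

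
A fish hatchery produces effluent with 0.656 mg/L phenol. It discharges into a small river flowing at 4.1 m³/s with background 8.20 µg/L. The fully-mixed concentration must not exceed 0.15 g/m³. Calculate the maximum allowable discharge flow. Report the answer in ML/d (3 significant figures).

99.3 ML/d

8.20 µg/L = 0.0082 mg/L.
Mass balance at complete mixing: C_std·(Q_w + Q_r) = Q_w·C_e + Q_r·C_b.
Rearranging, Q_w = Q_r·(C_std − C_b)/(C_e − C_std) = 4.1·(0.15 − 0.0082) / (0.656 − 0.15) = 1.149 m³/s.
= 99.27 ML/d.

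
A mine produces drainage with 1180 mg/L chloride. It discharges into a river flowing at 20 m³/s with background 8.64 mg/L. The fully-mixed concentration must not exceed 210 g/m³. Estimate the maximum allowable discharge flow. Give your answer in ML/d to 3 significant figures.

Mass balance at complete mixing: C_std·(Q_w + Q_r) = Q_w·C_e + Q_r·C_b.
Rearranging, Q_w = Q_r·(C_std − C_b)/(C_e − C_std) = 20·(210 − 8.64) / (1180 − 210) = 4.152 m³/s.
= 358.7 ML/d.

359 ML/d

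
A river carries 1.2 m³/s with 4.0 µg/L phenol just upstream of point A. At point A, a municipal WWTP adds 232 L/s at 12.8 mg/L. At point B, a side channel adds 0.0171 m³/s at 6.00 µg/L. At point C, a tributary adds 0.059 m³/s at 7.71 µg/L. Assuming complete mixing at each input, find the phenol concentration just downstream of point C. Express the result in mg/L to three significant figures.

1.97 mg/L

4.0 µg/L = 0.004 mg/L.
232 L/s = 0.232 m³/s.
After input A: C = (1.2·0.004 + 0.232·12.8) / 1.432 = 2.077 mg/L.
6.00 µg/L = 0.006 mg/L.
After input B: C = (1.432·2.077 + 0.0171·0.006) / 1.449 = 2.053 mg/L.
7.71 µg/L = 0.00771 mg/L.
After input C: C = (1.449·2.053 + 0.059·0.00771) / 1.508 = 1.973 mg/L.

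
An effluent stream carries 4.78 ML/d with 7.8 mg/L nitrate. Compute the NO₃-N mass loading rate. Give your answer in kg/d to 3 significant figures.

4.78 ML/d = 0.05532 m³/s.
Mass flux = Q·C = 0.05532 m³/s × 7.8 g/m³ = 0.4315 g/s.
= 0.4315 g/s × 86.4 = 37.28 kg/d.

37.3 kg/d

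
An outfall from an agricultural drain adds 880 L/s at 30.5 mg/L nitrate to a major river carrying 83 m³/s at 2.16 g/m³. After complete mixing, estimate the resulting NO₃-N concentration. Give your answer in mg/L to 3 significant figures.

2.46 mg/L

880 L/s = 0.88 m³/s.
Flow-weighted mixing gives C = (0.88·30.5 + 83·2.16) / (0.88 + 83) = 206.1/83.88 = 2.457 mg/L.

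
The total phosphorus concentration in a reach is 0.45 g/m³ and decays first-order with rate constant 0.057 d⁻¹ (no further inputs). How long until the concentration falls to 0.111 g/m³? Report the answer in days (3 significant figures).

t = ln(C₀/C)/k = ln(0.45/0.111)/0.057 = 1.4/0.057 = 24.56 d.

24.6 d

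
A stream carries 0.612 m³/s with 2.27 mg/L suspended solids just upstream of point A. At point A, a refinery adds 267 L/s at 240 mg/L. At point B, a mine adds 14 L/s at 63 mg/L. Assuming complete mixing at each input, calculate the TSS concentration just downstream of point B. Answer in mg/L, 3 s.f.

267 L/s = 0.267 m³/s.
After input A: C = (0.612·2.27 + 0.267·240) / 0.879 = 74.48 mg/L.
14 L/s = 0.014 m³/s.
After input B: C = (0.879·74.48 + 0.014·63) / 0.893 = 74.3 mg/L.

74.3 mg/L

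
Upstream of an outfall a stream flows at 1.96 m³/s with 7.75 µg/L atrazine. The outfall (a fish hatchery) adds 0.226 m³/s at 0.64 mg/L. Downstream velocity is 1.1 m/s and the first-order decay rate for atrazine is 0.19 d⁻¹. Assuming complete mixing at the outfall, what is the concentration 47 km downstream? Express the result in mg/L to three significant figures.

0.0666 mg/L

7.75 µg/L = 0.00775 mg/L.
After complete mixing, C₀ = (0.226·0.64 + 1.96·0.00775) / 2.186 = 0.07312 mg/L.
Travel time t = 4.7e+04 m / 1.1 m/s = 4.273e+04 s = 0.4945 d.
C = 0.07312·exp(−0.19·0.4945) = 0.07312·0.9103 = 0.06656 mg/L.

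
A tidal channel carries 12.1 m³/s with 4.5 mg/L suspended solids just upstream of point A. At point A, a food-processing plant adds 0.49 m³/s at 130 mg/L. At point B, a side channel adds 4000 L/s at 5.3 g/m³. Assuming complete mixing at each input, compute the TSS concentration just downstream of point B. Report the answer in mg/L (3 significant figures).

8.40 mg/L

After input A: C = (12.1·4.5 + 0.49·130) / 12.59 = 9.384 mg/L.
4000 L/s = 4 m³/s.
After input B: C = (12.59·9.384 + 4·5.3) / 16.59 = 8.4 mg/L.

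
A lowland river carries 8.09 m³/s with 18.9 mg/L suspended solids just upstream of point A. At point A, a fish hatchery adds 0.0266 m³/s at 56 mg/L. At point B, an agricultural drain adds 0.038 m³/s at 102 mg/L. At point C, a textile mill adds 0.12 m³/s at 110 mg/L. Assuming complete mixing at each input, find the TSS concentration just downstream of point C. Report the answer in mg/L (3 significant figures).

After input A: C = (8.09·18.9 + 0.0266·56) / 8.117 = 19.02 mg/L.
After input B: C = (8.117·19.02 + 0.038·102) / 8.155 = 19.41 mg/L.
After input C: C = (8.155·19.41 + 0.12·110) / 8.275 = 20.72 mg/L.

20.7 mg/L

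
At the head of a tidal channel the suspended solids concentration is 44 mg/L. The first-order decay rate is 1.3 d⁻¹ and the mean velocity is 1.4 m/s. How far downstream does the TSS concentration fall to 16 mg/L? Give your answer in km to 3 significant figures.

94.1 km

From C = C₀·e^(−kt), t = ln(C₀/C)/k = ln(44/16)/1.3 = 1.012/1.3 = 0.7782 d.
Distance = v·t = 1.4 m/s × 6.723e+04 s = 9.413e+04 m = 94.13 km.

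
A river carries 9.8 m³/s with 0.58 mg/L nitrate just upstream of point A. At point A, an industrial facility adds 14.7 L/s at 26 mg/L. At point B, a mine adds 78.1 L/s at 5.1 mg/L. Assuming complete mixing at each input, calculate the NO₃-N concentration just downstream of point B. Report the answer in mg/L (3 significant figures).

14.7 L/s = 0.0147 m³/s.
After input A: C = (9.8·0.58 + 0.0147·26) / 9.815 = 0.6181 mg/L.
78.1 L/s = 0.0781 m³/s.
After input B: C = (9.815·0.6181 + 0.0781·5.1) / 9.893 = 0.6535 mg/L.

0.653 mg/L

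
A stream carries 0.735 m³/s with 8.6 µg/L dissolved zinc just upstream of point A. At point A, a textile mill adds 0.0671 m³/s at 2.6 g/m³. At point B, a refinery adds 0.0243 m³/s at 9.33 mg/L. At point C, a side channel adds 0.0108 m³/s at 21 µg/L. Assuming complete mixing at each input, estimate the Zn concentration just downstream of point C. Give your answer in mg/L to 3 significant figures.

0.487 mg/L

8.6 µg/L = 0.0086 mg/L.
After input A: C = (0.735·0.0086 + 0.0671·2.6) / 0.8021 = 0.2254 mg/L.
After input B: C = (0.8021·0.2254 + 0.0243·9.33) / 0.8264 = 0.4931 mg/L.
21 µg/L = 0.021 mg/L.
After input C: C = (0.8264·0.4931 + 0.0108·0.021) / 0.8372 = 0.487 mg/L.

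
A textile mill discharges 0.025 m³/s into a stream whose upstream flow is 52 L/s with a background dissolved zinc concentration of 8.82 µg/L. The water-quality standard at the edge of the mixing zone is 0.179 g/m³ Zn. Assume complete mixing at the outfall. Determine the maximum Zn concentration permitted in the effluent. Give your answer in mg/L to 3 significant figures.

52 L/s = 0.052 m³/s.
8.82 µg/L = 0.00882 mg/L.
Mass balance: 0.179·0.077 = 0.025·Cₑ + 0.052·0.00882.
Cₑ = (0.01378 − 0.0004586) / 0.025 = 0.533 mg/L.

0.533 mg/L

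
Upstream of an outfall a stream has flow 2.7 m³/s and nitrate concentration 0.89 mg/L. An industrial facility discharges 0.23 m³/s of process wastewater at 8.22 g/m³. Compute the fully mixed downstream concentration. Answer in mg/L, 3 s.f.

By mass balance at complete mixing, C = (0.23·8.22 + 2.7·0.89) / (0.23 + 2.7) = 4.294/2.93 = 1.465 mg/L.

1.47 mg/L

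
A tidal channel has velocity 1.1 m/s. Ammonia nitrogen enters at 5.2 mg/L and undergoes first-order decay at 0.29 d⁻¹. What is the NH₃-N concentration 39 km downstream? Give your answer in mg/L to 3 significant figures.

4.62 mg/L

Travel time t = 39 km / 1.1 m/s = 3.9e+04/1.1 = 3.545e+04 s = 0.4104 d.
First-order decay: C = 5.2·exp(−0.29·0.4104) = 5.2·0.8878 = 4.617 mg/L.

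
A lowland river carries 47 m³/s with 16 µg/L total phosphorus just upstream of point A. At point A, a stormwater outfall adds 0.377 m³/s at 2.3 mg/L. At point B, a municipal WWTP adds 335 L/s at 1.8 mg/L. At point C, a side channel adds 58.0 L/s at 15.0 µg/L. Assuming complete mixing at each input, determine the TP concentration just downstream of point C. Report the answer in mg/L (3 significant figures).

0.0465 mg/L

16 µg/L = 0.016 mg/L.
After input A: C = (47·0.016 + 0.377·2.3) / 47.38 = 0.03417 mg/L.
335 L/s = 0.335 m³/s.
After input B: C = (47.38·0.03417 + 0.335·1.8) / 47.71 = 0.04657 mg/L.
58.0 L/s = 0.058 m³/s.
15.0 µg/L = 0.015 mg/L.
After input C: C = (47.71·0.04657 + 0.058·0.015) / 47.77 = 0.04653 mg/L.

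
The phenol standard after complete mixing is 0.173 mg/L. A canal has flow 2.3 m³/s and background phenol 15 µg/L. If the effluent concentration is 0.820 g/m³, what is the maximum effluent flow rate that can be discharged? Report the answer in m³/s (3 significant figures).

0.562 m³/s

15 µg/L = 0.015 mg/L.
Mass balance at complete mixing: C_std·(Q_w + Q_r) = Q_w·C_e + Q_r·C_b.
Rearranging, Q_w = Q_r·(C_std − C_b)/(C_e − C_std) = 2.3·(0.173 − 0.015) / (0.82 − 0.173) = 0.5617 m³/s.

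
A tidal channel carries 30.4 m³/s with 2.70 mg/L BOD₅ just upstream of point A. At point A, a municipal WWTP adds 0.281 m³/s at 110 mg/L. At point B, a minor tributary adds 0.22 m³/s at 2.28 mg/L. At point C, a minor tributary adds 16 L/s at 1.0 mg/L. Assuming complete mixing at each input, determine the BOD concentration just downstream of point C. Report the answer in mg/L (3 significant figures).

After input A: C = (30.4·2.7 + 0.281·110) / 30.68 = 3.683 mg/L.
After input B: C = (30.68·3.683 + 0.22·2.28) / 30.9 = 3.673 mg/L.
16 L/s = 0.016 m³/s.
After input C: C = (30.9·3.673 + 0.016·1) / 30.92 = 3.671 mg/L.

3.67 mg/L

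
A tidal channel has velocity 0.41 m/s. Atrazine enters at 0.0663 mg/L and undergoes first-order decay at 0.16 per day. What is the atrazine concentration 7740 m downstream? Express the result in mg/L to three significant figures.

Travel time t = 7740 m / 0.41 m/s = 7740/0.41 = 1.888e+04 s = 0.2185 d.
First-order decay: C = 0.0663·exp(−0.16·0.2185) = 0.0663·0.9656 = 0.06402 mg/L.

0.0640 mg/L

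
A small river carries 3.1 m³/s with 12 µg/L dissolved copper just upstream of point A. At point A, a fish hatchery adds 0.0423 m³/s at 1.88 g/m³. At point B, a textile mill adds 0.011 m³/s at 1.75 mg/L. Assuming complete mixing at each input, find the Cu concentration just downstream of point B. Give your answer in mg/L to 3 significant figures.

12 µg/L = 0.012 mg/L.
After input A: C = (3.1·0.012 + 0.0423·1.88) / 3.142 = 0.03715 mg/L.
After input B: C = (3.142·0.03715 + 0.011·1.75) / 3.153 = 0.04312 mg/L.

0.0431 mg/L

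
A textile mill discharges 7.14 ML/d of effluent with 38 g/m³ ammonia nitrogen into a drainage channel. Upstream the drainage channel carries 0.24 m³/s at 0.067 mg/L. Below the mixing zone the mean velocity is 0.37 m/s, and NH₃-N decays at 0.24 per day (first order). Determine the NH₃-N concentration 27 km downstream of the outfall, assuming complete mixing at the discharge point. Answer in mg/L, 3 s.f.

7.99 mg/L

7.14 ML/d = 0.08264 m³/s.
After complete mixing, C₀ = (0.08264·38 + 0.24·0.067) / 0.3226 = 9.783 mg/L.
Travel time t = 2.7e+04 m / 0.37 m/s = 7.297e+04 s = 0.8446 d.
C = 9.783·exp(−0.24·0.8446) = 9.783·0.8165 = 7.988 mg/L.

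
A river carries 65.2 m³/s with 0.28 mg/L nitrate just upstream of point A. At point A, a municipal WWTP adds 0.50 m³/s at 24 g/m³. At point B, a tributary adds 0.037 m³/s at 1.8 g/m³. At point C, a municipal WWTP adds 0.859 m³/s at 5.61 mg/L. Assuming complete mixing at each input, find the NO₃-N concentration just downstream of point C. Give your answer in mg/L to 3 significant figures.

After input A: C = (65.2·0.28 + 0.5·24) / 65.7 = 0.4605 mg/L.
After input B: C = (65.7·0.4605 + 0.037·1.8) / 65.74 = 0.4613 mg/L.
After input C: C = (65.74·0.4613 + 0.859·5.61) / 66.6 = 0.5277 mg/L.

0.528 mg/L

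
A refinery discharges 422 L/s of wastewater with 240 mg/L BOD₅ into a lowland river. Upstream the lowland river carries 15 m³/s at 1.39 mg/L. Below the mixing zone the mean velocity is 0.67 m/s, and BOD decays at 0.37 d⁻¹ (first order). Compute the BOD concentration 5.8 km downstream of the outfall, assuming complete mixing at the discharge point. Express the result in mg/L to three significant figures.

7.63 mg/L

422 L/s = 0.422 m³/s.
After complete mixing, C₀ = (0.422·240 + 15·1.39) / 15.42 = 7.919 mg/L.
Travel time t = 5800 m / 0.67 m/s = 8657 s = 0.1002 d.
C = 7.919·exp(−0.37·0.1002) = 7.919·0.9636 = 7.631 mg/L.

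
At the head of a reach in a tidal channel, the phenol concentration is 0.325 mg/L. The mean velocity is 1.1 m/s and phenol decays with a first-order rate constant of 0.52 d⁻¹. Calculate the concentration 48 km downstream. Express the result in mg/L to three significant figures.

0.250 mg/L

Travel time t = 48 km / 1.1 m/s = 4.8e+04/1.1 = 4.364e+04 s = 0.5051 d.
First-order decay: C = 0.325·exp(−0.52·0.5051) = 0.325·0.769 = 0.2499 mg/L.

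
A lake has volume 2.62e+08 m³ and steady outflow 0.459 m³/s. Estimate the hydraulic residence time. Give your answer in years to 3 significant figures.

18.1 yr

Q = 0.459 m³/s × 3.156e+07 s/yr = 1.448e+07 m³/yr.
Hydraulic residence time τ = V/Q = 2.62e+08/1.448e+07 = 18.09 yr.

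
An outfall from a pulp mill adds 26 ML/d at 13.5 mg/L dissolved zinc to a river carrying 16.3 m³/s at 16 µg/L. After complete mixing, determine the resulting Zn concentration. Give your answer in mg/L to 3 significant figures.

26 ML/d = 0.3009 m³/s.
16 µg/L = 0.016 mg/L.
By mass balance at complete mixing, C = (0.3009·13.5 + 16.3·0.016) / (0.3009 + 16.3) = 4.323/16.6 = 0.2604 mg/L.

0.260 mg/L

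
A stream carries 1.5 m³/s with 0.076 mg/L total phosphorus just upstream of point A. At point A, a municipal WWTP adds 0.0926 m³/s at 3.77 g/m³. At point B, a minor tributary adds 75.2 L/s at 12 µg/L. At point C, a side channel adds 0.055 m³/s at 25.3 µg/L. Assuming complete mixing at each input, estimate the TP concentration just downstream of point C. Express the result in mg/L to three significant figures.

After input A: C = (1.5·0.076 + 0.0926·3.77) / 1.593 = 0.2908 mg/L.
75.2 L/s = 0.0752 m³/s.
12 µg/L = 0.012 mg/L.
After input B: C = (1.593·0.2908 + 0.0752·0.012) / 1.668 = 0.2782 mg/L.
25.3 µg/L = 0.0253 mg/L.
After input C: C = (1.668·0.2782 + 0.055·0.0253) / 1.723 = 0.2701 mg/L.

0.270 mg/L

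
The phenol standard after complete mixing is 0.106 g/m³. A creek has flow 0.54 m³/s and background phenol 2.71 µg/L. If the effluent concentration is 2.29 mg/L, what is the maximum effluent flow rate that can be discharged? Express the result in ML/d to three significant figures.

2.21 ML/d

2.71 µg/L = 0.00271 mg/L.
Mass balance at complete mixing: C_std·(Q_w + Q_r) = Q_w·C_e + Q_r·C_b.
Rearranging, Q_w = Q_r·(C_std − C_b)/(C_e − C_std) = 0.54·(0.106 − 0.00271) / (2.29 − 0.106) = 0.02554 m³/s.
= 2.207 ML/d.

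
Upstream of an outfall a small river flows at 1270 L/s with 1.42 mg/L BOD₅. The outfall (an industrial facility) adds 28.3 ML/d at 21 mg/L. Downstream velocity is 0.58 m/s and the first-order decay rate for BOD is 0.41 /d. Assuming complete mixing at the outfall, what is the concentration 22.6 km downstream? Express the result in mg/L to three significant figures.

28.3 ML/d = 0.3275 m³/s.
1270 L/s = 1.27 m³/s.
After complete mixing, C₀ = (0.3275·21 + 1.27·1.42) / 1.598 = 5.435 mg/L.
Travel time t = 2.26e+04 m / 0.58 m/s = 3.897e+04 s = 0.451 d.
C = 5.435·exp(−0.41·0.451) = 5.435·0.8312 = 4.517 mg/L.

4.52 mg/L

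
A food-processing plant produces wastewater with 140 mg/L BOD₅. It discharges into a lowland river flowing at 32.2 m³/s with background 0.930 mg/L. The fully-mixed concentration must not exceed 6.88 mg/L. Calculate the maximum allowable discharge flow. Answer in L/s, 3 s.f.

1440 L/s

Mass balance at complete mixing: C_std·(Q_w + Q_r) = Q_w·C_e + Q_r·C_b.
Rearranging, Q_w = Q_r·(C_std − C_b)/(C_e − C_std) = 32.2·(6.88 − 0.93) / (140 − 6.88) = 1.439 m³/s.
= 1439 L/s.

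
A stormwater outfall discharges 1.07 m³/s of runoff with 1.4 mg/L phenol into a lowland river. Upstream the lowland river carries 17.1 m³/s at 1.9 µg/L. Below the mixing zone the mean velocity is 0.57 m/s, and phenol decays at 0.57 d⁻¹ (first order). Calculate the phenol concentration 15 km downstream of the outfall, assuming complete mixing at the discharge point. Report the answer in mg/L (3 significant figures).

1.9 µg/L = 0.0019 mg/L.
After complete mixing, C₀ = (1.07·1.4 + 17.1·0.0019) / 18.17 = 0.08423 mg/L.
Travel time t = 1.5e+04 m / 0.57 m/s = 2.632e+04 s = 0.3046 d.
C = 0.08423·exp(−0.57·0.3046) = 0.08423·0.8406 = 0.07081 mg/L.

0.0708 mg/L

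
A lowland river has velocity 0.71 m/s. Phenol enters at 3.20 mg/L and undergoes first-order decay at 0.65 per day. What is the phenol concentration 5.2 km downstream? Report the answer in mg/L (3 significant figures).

3.03 mg/L

Travel time t = 5.2 km / 0.71 m/s = 5200/0.71 = 7324 s = 0.08477 d.
First-order decay: C = 3.20·exp(−0.65·0.08477) = 3.20·0.9464 = 3.028 mg/L.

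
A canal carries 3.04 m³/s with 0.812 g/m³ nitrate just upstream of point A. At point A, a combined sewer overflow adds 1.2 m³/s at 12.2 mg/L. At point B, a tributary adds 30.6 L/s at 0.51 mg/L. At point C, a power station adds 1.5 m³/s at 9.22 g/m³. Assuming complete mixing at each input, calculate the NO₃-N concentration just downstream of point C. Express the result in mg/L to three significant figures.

5.36 mg/L

After input A: C = (3.04·0.812 + 1.2·12.2) / 4.24 = 4.035 mg/L.
30.6 L/s = 0.0306 m³/s.
After input B: C = (4.24·4.035 + 0.0306·0.51) / 4.271 = 4.01 mg/L.
After input C: C = (4.271·4.01 + 1.5·9.22) / 5.771 = 5.364 mg/L.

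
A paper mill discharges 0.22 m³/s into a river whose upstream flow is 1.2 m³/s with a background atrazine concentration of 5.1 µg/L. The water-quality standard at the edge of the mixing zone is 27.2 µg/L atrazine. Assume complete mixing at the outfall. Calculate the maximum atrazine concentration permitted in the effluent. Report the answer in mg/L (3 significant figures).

0.148 mg/L

5.1 µg/L = 0.0051 mg/L.
27.2 µg/L = 0.0272 mg/L.
Mass balance: 0.0272·1.42 = 0.22·Cₑ + 1.2·0.0051.
Cₑ = (0.03862 − 0.00612) / 0.22 = 0.1477 mg/L.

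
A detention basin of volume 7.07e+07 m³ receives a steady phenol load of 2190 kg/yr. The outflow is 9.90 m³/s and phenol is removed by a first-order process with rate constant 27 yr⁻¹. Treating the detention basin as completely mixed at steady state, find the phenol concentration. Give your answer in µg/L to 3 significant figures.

0.986 µg/L

Outflow Q = 9.90 m³/s × 3.156e+07 s/yr = 3.124e+08 m³/yr.
Steady-state CSTR mass balance: W = Q·C + k·V·C, so C = W/(Q + kV).
Q + kV = 3.124e+08 + 27·7.07e+07 = 2.221e+09 m³/yr.
C = 2190/2.221e+09 = 9.859e-07 kg/m³ = 0.0009859 mg/L = 0.9859 µg/L.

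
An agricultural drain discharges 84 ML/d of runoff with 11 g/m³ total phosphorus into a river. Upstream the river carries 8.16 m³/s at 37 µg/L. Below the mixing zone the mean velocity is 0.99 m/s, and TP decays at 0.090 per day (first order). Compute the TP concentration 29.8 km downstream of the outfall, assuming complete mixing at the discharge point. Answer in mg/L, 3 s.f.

1.17 mg/L

84 ML/d = 0.9722 m³/s.
37 µg/L = 0.037 mg/L.
After complete mixing, C₀ = (0.9722·11 + 8.16·0.037) / 9.132 = 1.204 mg/L.
Travel time t = 2.98e+04 m / 0.99 m/s = 3.01e+04 s = 0.3484 d.
C = 1.204·exp(−0.090·0.3484) = 1.204·0.9691 = 1.167 mg/L.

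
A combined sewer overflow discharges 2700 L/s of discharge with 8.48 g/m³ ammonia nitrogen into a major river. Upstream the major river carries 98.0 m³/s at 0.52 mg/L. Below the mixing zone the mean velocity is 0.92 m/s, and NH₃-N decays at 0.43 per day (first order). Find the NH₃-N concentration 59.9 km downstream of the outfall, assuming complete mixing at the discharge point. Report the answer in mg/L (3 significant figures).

0.530 mg/L

2700 L/s = 2.7 m³/s.
After complete mixing, C₀ = (2.7·8.48 + 98·0.52) / 100.7 = 0.7334 mg/L.
Travel time t = 5.99e+04 m / 0.92 m/s = 6.511e+04 s = 0.7536 d.
C = 0.7334·exp(−0.43·0.7536) = 0.7334·0.7232 = 0.5304 mg/L.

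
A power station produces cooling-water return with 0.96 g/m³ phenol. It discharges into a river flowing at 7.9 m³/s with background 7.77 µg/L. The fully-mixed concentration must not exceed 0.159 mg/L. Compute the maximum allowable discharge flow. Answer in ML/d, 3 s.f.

129 ML/d

7.77 µg/L = 0.00777 mg/L.
Mass balance at complete mixing: C_std·(Q_w + Q_r) = Q_w·C_e + Q_r·C_b.
Rearranging, Q_w = Q_r·(C_std − C_b)/(C_e − C_std) = 7.9·(0.159 − 0.00777) / (0.96 − 0.159) = 1.492 m³/s.
= 128.9 ML/d.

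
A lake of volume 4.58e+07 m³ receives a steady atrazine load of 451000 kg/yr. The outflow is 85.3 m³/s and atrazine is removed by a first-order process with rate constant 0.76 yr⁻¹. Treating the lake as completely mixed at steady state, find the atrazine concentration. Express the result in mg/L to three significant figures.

0.165 mg/L

Outflow Q = 85.3 m³/s × 3.156e+07 s/yr = 2.692e+09 m³/yr.
Steady-state CSTR mass balance: W = Q·C + k·V·C, so C = W/(Q + kV).
Q + kV = 2.692e+09 + 0.76·4.58e+07 = 2.727e+09 m³/yr.
C = 451000/2.727e+09 = 0.0001654 kg/m³ = 0.1654 mg/L.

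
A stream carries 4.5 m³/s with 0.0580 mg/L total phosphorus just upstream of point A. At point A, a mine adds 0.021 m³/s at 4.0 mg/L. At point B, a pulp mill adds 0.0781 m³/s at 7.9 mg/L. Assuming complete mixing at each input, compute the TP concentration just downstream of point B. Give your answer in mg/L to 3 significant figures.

After input A: C = (4.5·0.058 + 0.021·4) / 4.521 = 0.07631 mg/L.
After input B: C = (4.521·0.07631 + 0.0781·7.9) / 4.599 = 0.2092 mg/L.

0.209 mg/L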